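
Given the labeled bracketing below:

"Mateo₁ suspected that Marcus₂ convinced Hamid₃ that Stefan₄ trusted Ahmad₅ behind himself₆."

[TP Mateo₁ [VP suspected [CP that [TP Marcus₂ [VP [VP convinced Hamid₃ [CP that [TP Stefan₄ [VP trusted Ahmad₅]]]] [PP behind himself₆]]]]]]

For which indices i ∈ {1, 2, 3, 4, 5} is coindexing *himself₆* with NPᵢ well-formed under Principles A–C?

*himself* is an anaphor, so Principle A applies: it must be bound in its binding domain.
Binding domain of *himself₆*: the embedded TP, whose subject is Marcus₂.
*Mateo₁* c-commands the anaphor but is outside its binding domain → cannot satisfy Principle A.
*Marcus₂* c-commands the anaphor within its binding domain → licit binder.
*Hamid₃* does not c-command the anaphor → cannot bind it.
*Stefan₄* does not c-command the anaphor → cannot bind it.
*Ahmad₅* does not c-command the anaphor → cannot bind it.

{2}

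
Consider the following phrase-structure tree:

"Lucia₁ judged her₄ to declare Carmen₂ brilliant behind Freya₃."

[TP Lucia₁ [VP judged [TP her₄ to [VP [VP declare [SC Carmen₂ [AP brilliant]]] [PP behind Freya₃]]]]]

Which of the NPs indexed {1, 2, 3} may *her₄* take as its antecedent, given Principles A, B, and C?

*her* is a pronoun, so Principle B applies: it must be free in its binding domain.
Binding domain of *her₄*: the matrix TP, whose subject is Lucia₁.
*Lucia₁* c-commands the pronoun within its binding domain → coindexation would violate Principle B.
*Carmen₂*: the pronoun c-commands this R-expression → coindexation would violate Principle C on *Carmen₂*.
*Freya₃*: the pronoun c-commands this R-expression → coindexation would violate Principle C on *Freya₃*.

none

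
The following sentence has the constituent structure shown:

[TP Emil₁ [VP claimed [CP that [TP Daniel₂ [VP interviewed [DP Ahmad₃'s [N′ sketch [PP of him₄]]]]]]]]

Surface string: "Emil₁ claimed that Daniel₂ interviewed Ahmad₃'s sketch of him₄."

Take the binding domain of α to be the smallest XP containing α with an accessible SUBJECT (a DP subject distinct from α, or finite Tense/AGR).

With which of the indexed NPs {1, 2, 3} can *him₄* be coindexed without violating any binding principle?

{1, 2}

*him* is a pronoun, so Principle B applies: it must be free in its binding domain.
Binding domain of *him₄*: the possessed DP, whose subject is Ahmad₃.
*Emil₁* c-commands the pronoun but from outside its binding domain, and is not c-commanded by it → coindexation permitted.
*Daniel₂* c-commands the pronoun but from outside its binding domain, and is not c-commanded by it → coindexation permitted.
*Ahmad₃* c-commands the pronoun within its binding domain → coindexation would violate Principle B.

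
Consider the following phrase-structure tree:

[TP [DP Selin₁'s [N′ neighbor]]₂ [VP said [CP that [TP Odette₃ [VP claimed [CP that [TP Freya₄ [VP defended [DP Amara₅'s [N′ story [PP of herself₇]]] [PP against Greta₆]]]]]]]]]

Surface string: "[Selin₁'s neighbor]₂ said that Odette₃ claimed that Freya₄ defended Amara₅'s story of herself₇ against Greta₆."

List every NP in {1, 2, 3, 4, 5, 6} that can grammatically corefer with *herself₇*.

*herself* is an anaphor, so Principle A applies: it must be bound in its binding domain.
Binding domain of *herself₇*: the possessed DP, whose subject is Amara₅.
*Selin₁* does not c-command the anaphor → cannot bind it.
*[Selin₁'s neighbor]₂* c-commands the anaphor but is outside its binding domain → cannot satisfy Principle A.
*Odette₃* c-commands the anaphor but is outside its binding domain → cannot satisfy Principle A.
*Freya₄* c-commands the anaphor but is outside its binding domain → cannot satisfy Principle A.
*Amara₅* c-commands the anaphor within its binding domain → licit binder.
*Greta₆* does not c-command the anaphor → cannot bind it.

{5}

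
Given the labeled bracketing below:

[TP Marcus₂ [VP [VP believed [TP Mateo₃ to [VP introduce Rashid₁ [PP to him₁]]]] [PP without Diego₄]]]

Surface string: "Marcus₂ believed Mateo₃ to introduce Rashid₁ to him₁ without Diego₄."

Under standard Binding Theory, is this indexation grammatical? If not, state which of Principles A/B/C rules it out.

Principle B

The two coindexed NPs are *Rashid₁* and *him₁*.
*him₁* is a pronoun. Its binding domain is the embedded TP, whose subject is Mateo₃.
*Rashid₁* c-commands it within that domain and carries the same index.
The pronoun is locally bound → Principle B violation.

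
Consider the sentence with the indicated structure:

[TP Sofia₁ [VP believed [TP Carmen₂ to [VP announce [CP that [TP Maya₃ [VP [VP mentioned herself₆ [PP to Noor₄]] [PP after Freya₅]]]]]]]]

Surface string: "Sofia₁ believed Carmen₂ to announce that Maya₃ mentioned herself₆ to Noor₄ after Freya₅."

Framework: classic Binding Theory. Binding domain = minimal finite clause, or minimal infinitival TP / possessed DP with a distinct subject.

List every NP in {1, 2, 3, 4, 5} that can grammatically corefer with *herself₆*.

*herself* is an anaphor, so Principle A applies: it must be bound in its binding domain.
Binding domain of *herself₆*: the embedded TP, whose subject is Maya₃.
*Sofia₁* c-commands the anaphor but is outside its binding domain → cannot satisfy Principle A.
*Carmen₂* c-commands the anaphor but is outside its binding domain → cannot satisfy Principle A.
*Maya₃* c-commands the anaphor within its binding domain → licit binder.
*Noor₄* does not c-command the anaphor → cannot bind it.
*Freya₅* does not c-command the anaphor → cannot bind it.

{3}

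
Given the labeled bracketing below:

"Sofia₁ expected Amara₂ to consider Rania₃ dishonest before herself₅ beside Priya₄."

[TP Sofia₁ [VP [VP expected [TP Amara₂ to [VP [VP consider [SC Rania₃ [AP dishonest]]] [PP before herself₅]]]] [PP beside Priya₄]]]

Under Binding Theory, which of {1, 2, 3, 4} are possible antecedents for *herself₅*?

*herself* is an anaphor, so Principle A applies: it must be bound in its binding domain.
Binding domain of *herself₅*: the embedded TP, whose subject is Amara₂.
*Sofia₁* c-commands the anaphor but is outside its binding domain → cannot satisfy Principle A.
*Amara₂* c-commands the anaphor within its binding domain → licit binder.
*Rania₃* does not c-command the anaphor → cannot bind it.
*Priya₄* does not c-command the anaphor → cannot bind it.

{2}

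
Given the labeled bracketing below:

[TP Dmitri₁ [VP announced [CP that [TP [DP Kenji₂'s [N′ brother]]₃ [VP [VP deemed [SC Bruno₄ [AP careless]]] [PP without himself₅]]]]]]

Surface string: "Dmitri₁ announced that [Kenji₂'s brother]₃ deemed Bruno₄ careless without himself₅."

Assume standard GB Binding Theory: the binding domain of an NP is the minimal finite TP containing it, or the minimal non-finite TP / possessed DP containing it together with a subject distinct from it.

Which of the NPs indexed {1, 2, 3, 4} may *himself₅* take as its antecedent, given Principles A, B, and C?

*himself* is an anaphor, so Principle A applies: it must be bound in its binding domain.
Binding domain of *himself₅*: the embedded TP, whose subject is [Kenji₂'s brother]₃.
*Dmitri₁* c-commands the anaphor but is outside its binding domain → cannot satisfy Principle A.
*Kenji₂* does not c-command the anaphor → cannot bind it.
*[Kenji₂'s brother]₃* c-commands the anaphor within its binding domain → licit binder.
*Bruno₄* does not c-command the anaphor → cannot bind it.

{3}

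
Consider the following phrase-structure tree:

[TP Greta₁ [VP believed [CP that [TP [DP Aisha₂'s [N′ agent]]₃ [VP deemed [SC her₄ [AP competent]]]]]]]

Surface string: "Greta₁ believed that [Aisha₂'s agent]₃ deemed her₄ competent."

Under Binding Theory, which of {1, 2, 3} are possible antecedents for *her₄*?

{1, 2}

*her* is a pronoun, so Principle B applies: it must be free in its binding domain.
Binding domain of *her₄*: the embedded TP, whose subject is [Aisha₂'s agent]₃.
*Greta₁* c-commands the pronoun but from outside its binding domain, and is not c-commanded by it → coindexation permitted.
*Aisha₂* and the pronoun do not c-command one another → neither Principle B nor Principle C is at stake; coindexation permitted.
*[Aisha₂'s agent]₃* c-commands the pronoun within its binding domain → coindexation would violate Principle B.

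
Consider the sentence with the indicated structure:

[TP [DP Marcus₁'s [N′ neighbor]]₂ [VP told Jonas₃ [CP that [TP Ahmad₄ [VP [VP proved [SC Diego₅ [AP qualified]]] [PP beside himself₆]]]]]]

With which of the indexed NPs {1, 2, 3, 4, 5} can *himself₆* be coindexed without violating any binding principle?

{4}

*himself* is an anaphor, so Principle A applies: it must be bound in its binding domain.
Binding domain of *himself₆*: the embedded TP, whose subject is Ahmad₄.
*Marcus₁* does not c-command the anaphor → cannot bind it.
*[Marcus₁'s neighbor]₂* c-commands the anaphor but is outside its binding domain → cannot satisfy Principle A.
*Jonas₃* c-commands the anaphor but is outside its binding domain → cannot satisfy Principle A.
*Ahmad₄* c-commands the anaphor within its binding domain → licit binder.
*Diego₅* does not c-command the anaphor → cannot bind it.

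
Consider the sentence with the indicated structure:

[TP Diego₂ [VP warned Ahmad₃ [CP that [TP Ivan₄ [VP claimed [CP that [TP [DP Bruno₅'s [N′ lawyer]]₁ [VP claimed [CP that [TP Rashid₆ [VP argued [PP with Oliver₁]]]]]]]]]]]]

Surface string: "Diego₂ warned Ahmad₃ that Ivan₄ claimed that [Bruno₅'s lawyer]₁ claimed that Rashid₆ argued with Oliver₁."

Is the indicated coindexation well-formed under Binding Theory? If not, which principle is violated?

Principle C

The two coindexed NPs are *[Bruno₅'s lawyer]₁* and *Oliver₁*.
*Oliver₁* is an R-expression. Principle C requires it to be free everywhere.
*[Bruno₅'s lawyer]₁* c-commands it and carries the same index.
The R-expression is bound → Principle C violation.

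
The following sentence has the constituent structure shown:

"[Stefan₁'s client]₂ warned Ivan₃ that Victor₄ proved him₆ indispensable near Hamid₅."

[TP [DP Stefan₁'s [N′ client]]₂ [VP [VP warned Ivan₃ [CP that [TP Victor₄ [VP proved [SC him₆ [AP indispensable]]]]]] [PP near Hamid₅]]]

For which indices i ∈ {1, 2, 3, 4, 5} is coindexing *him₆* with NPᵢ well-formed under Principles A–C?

{1, 2, 3, 5}

*him* is a pronoun, so Principle B applies: it must be free in its binding domain.
Binding domain of *him₆*: the embedded TP, whose subject is Victor₄.
*Stefan₁* and the pronoun do not c-command one another → neither Principle B nor Principle C is at stake; coindexation permitted.
*[Stefan₁'s client]₂* c-commands the pronoun but from outside its binding domain, and is not c-commanded by it → coindexation permitted.
*Ivan₃* c-commands the pronoun but from outside its binding domain, and is not c-commanded by it → coindexation permitted.
*Victor₄* c-commands the pronoun within its binding domain → coindexation would violate Principle B.
*Hamid₅* and the pronoun do not c-command one another → neither Principle B nor Principle C is at stake; coindexation permitted.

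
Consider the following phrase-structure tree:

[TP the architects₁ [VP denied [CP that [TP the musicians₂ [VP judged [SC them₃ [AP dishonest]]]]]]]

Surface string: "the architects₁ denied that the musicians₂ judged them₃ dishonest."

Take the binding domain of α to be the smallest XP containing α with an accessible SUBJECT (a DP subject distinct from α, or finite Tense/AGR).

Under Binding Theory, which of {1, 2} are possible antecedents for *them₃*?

{1}

*them* is a pronoun, so Principle B applies: it must be free in its binding domain.
Binding domain of *them₃*: the embedded TP, whose subject is the musicians₂.
*the architects₁* c-commands the pronoun but from outside its binding domain, and is not c-commanded by it → coindexation permitted.
*the musicians₂* c-commands the pronoun within its binding domain → coindexation would violate Principle B.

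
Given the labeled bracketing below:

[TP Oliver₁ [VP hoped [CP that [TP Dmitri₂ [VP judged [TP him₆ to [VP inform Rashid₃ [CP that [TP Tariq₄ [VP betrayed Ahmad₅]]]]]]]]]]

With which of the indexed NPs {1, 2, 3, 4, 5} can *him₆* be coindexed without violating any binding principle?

{1}

*him* is a pronoun, so Principle B applies: it must be free in its binding domain.
Binding domain of *him₆*: the embedded TP, whose subject is Dmitri₂.
*Oliver₁* c-commands the pronoun but from outside its binding domain, and is not c-commanded by it → coindexation permitted.
*Dmitri₂* c-commands the pronoun within its binding domain → coindexation would violate Principle B.
*Rashid₃*: the pronoun c-commands this R-expression → coindexation would violate Principle C on *Rashid₃*.
*Tariq₄*: the pronoun c-commands this R-expression → coindexation would violate Principle C on *Tariq₄*.
*Ahmad₅*: the pronoun c-commands this R-expression → coindexation would violate Principle C on *Ahmad₅*.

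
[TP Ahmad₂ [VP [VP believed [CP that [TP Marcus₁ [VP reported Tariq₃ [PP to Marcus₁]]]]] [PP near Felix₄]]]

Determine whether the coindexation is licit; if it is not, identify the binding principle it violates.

Principle C

The two coindexed NPs are *Marcus₁* (the lower occurrence) and *Marcus₁* (the higher occurrence).
*Marcus₁* (the lower occurrence) is an R-expression. Principle C requires it to be free everywhere.
*Marcus₁* (the higher occurrence) c-commands it and carries the same index.
The R-expression is bound → Principle C violation.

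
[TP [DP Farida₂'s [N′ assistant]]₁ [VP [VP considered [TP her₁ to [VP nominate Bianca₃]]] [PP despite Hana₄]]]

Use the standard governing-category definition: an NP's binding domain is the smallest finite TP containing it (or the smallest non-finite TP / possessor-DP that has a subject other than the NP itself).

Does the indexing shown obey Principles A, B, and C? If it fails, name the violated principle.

The two coindexed NPs are *[Farida₂'s assistant]₁* and *her₁*.
*her₁* is a pronoun. Its binding domain is the matrix TP, whose subject is [Farida₂'s assistant]₁.
*[Farida₂'s assistant]₁* c-commands it within that domain and carries the same index.
The pronoun is locally bound → Principle B violation.

Principle B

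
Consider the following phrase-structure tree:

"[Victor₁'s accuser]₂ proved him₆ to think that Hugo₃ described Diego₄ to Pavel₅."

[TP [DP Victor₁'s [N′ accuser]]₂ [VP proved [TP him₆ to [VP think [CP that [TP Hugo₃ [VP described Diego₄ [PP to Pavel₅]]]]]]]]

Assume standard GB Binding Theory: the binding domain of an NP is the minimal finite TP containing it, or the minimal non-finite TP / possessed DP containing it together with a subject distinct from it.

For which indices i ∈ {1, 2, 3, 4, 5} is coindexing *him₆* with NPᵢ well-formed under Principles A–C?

{1}

*him* is a pronoun, so Principle B applies: it must be free in its binding domain.
Binding domain of *him₆*: the matrix TP, whose subject is [Victor₁'s accuser]₂.
*Victor₁* and the pronoun do not c-command one another → neither Principle B nor Principle C is at stake; coindexation permitted.
*[Victor₁'s accuser]₂* c-commands the pronoun within its binding domain → coindexation would violate Principle B.
*Hugo₃*: the pronoun c-commands this R-expression → coindexation would violate Principle C on *Hugo₃*.
*Diego₄*: the pronoun c-commands this R-expression → coindexation would violate Principle C on *Diego₄*.
*Pavel₅*: the pronoun c-commands this R-expression → coindexation would violate Principle C on *Pavel₅*.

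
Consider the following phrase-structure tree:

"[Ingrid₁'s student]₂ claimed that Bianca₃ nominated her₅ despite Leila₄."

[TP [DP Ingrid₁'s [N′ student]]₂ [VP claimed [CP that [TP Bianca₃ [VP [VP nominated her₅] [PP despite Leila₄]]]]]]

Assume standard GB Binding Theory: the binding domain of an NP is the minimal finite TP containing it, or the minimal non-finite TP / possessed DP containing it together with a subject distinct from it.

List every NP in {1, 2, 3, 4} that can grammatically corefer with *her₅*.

{1, 2, 4}

*her* is a pronoun, so Principle B applies: it must be free in its binding domain.
Binding domain of *her₅*: the embedded TP, whose subject is Bianca₃.
*Ingrid₁* and the pronoun do not c-command one another → neither Principle B nor Principle C is at stake; coindexation permitted.
*[Ingrid₁'s student]₂* c-commands the pronoun but from outside its binding domain, and is not c-commanded by it → coindexation permitted.
*Bianca₃* c-commands the pronoun within its binding domain → coindexation would violate Principle B.
*Leila₄* and the pronoun do not c-command one another → neither Principle B nor Principle C is at stake; coindexation permitted.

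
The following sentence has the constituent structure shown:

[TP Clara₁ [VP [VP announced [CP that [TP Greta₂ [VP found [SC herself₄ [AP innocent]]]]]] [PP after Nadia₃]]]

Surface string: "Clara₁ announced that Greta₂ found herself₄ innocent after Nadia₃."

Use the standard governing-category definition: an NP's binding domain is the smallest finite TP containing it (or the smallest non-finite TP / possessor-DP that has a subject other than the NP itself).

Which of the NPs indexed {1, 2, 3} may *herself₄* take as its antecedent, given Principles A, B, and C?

{2}

*herself* is an anaphor, so Principle A applies: it must be bound in its binding domain.
Binding domain of *herself₄*: the embedded TP, whose subject is Greta₂.
*Clara₁* c-commands the anaphor but is outside its binding domain → cannot satisfy Principle A.
*Greta₂* c-commands the anaphor within its binding domain → licit binder.
*Nadia₃* does not c-command the anaphor → cannot bind it.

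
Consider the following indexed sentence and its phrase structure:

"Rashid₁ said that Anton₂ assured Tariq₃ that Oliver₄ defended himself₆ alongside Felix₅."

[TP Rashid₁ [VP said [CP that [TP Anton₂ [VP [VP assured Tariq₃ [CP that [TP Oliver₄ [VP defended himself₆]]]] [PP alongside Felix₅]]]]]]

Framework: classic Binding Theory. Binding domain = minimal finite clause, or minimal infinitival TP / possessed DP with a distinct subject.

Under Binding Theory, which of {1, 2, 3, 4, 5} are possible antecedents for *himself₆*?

*himself* is an anaphor, so Principle A applies: it must be bound in its binding domain.
Binding domain of *himself₆*: the embedded TP, whose subject is Oliver₄.
*Rashid₁* c-commands the anaphor but is outside its binding domain → cannot satisfy Principle A.
*Anton₂* c-commands the anaphor but is outside its binding domain → cannot satisfy Principle A.
*Tariq₃* c-commands the anaphor but is outside its binding domain → cannot satisfy Principle A.
*Oliver₄* c-commands the anaphor within its binding domain → licit binder.
*Felix₅* does not c-command the anaphor → cannot bind it.

{4}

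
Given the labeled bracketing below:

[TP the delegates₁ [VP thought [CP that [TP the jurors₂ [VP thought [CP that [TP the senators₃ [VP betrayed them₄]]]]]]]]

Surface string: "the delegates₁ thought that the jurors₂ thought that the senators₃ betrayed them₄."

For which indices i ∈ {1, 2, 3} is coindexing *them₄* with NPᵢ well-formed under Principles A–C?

{1, 2}

*them* is a pronoun, so Principle B applies: it must be free in its binding domain.
Binding domain of *them₄*: the embedded TP, whose subject is the senators₃.
*the delegates₁* c-commands the pronoun but from outside its binding domain, and is not c-commanded by it → coindexation permitted.
*the jurors₂* c-commands the pronoun but from outside its binding domain, and is not c-commanded by it → coindexation permitted.
*the senators₃* c-commands the pronoun within its binding domain → coindexation would violate Principle B.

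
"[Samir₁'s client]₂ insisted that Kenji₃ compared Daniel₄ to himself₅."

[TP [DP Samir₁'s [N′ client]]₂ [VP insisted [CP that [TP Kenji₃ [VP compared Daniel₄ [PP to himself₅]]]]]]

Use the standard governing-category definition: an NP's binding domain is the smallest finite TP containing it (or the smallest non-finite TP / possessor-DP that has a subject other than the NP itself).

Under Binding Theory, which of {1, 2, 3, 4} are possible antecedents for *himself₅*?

*himself* is an anaphor, so Principle A applies: it must be bound in its binding domain.
Binding domain of *himself₅*: the embedded TP, whose subject is Kenji₃.
*Samir₁* does not c-command the anaphor → cannot bind it.
*[Samir₁'s client]₂* c-commands the anaphor but is outside its binding domain → cannot satisfy Principle A.
*Kenji₃* c-commands the anaphor within its binding domain → licit binder.
*Daniel₄* c-commands the anaphor within its binding domain → licit binder.

{3, 4}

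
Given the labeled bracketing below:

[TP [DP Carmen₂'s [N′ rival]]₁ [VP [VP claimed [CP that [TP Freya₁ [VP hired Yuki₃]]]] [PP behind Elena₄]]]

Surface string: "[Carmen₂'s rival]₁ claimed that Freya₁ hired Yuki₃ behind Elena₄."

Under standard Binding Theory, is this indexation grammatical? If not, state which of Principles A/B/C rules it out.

The two coindexed NPs are *[Carmen₂'s rival]₁* and *Freya₁*.
*Freya₁* is an R-expression. Principle C requires it to be free everywhere.
*[Carmen₂'s rival]₁* c-commands it and carries the same index.
The R-expression is bound → Principle C violation.

Principle C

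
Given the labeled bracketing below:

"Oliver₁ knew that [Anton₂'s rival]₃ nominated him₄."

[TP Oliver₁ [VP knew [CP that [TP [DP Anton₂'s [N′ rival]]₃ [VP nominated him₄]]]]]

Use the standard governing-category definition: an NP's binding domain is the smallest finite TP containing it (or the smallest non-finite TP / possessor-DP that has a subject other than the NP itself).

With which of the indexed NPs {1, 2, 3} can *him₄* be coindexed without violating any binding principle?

{1, 2}

*him* is a pronoun, so Principle B applies: it must be free in its binding domain.
Binding domain of *him₄*: the embedded TP, whose subject is [Anton₂'s rival]₃.
*Oliver₁* c-commands the pronoun but from outside its binding domain, and is not c-commanded by it → coindexation permitted.
*Anton₂* and the pronoun do not c-command one another → neither Principle B nor Principle C is at stake; coindexation permitted.
*[Anton₂'s rival]₃* c-commands the pronoun within its binding domain → coindexation would violate Principle B.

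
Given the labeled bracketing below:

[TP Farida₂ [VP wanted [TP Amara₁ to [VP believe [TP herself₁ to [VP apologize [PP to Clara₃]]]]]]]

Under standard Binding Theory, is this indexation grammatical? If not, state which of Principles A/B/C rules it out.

The two coindexed NPs are *Amara₁* and *herself₁*.
*herself₁* is an anaphor; its binding domain is the embedded TP, whose subject is Amara₁. *Amara₁* c-commands it within that domain and shares its index, so Principle A is satisfied.
*Amara₁* is an R-expression; *herself₁* does not c-command it, and no other NP shares its index, so Principle C is satisfied.
All principles are respected.

grammatical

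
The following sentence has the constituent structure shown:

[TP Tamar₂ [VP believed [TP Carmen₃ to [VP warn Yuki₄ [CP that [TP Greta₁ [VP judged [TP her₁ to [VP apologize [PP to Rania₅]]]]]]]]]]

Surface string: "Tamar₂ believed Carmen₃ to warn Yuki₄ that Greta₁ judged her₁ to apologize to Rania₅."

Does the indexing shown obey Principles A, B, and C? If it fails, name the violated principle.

The two coindexed NPs are *Greta₁* and *her₁*.
*her₁* is a pronoun. Its binding domain is the embedded TP, whose subject is Greta₁.
*Greta₁* c-commands it within that domain and carries the same index.
The pronoun is locally bound → Principle B violation.

Principle B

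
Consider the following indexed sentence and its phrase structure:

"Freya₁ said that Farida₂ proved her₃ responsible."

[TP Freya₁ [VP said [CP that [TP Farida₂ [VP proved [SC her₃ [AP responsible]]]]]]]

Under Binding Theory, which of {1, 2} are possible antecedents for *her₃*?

*her* is a pronoun, so Principle B applies: it must be free in its binding domain.
Binding domain of *her₃*: the embedded TP, whose subject is Farida₂.
*Freya₁* c-commands the pronoun but from outside its binding domain, and is not c-commanded by it → coindexation permitted.
*Farida₂* c-commands the pronoun within its binding domain → coindexation would violate Principle B.

{1}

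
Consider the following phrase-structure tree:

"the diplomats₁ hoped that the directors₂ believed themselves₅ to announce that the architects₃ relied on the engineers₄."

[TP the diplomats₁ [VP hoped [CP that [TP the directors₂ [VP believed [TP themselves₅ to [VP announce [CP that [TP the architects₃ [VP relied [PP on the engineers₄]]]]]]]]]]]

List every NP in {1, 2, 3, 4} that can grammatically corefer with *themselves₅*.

*themselves* is an anaphor, so Principle A applies: it must be bound in its binding domain.
Binding domain of *themselves₅*: the embedded TP, whose subject is the directors₂.
*the diplomats₁* c-commands the anaphor but is outside its binding domain → cannot satisfy Principle A.
*the directors₂* c-commands the anaphor within its binding domain → licit binder.
*the architects₃* does not c-command the anaphor → cannot bind it.
*the engineers₄* does not c-command the anaphor → cannot bind it.

{2}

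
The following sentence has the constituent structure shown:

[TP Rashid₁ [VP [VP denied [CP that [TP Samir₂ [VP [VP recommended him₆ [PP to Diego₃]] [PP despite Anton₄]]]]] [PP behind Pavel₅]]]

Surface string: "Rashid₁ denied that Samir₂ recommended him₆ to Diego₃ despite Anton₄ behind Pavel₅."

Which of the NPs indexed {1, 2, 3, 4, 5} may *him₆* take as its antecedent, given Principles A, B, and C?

{1, 4, 5}

*him* is a pronoun, so Principle B applies: it must be free in its binding domain.
Binding domain of *him₆*: the embedded TP, whose subject is Samir₂.
*Rashid₁* c-commands the pronoun but from outside its binding domain, and is not c-commanded by it → coindexation permitted.
*Samir₂* c-commands the pronoun within its binding domain → coindexation would violate Principle B.
*Diego₃*: the pronoun c-commands this R-expression → coindexation would violate Principle C on *Diego₃*.
*Anton₄* and the pronoun do not c-command one another → neither Principle B nor Principle C is at stake; coindexation permitted.
*Pavel₅* and the pronoun do not c-command one another → neither Principle B nor Principle C is at stake; coindexation permitted.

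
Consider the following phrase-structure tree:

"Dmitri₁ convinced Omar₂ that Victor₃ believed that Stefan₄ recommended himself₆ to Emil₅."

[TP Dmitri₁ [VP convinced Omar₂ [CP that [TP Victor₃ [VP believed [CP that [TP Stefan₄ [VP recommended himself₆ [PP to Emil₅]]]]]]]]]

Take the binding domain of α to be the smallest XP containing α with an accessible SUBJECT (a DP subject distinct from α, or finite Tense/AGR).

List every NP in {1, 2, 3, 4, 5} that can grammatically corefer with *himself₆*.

{4}

*himself* is an anaphor, so Principle A applies: it must be bound in its binding domain.
Binding domain of *himself₆*: the embedded TP, whose subject is Stefan₄.
*Dmitri₁* c-commands the anaphor but is outside its binding domain → cannot satisfy Principle A.
*Omar₂* c-commands the anaphor but is outside its binding domain → cannot satisfy Principle A.
*Victor₃* c-commands the anaphor but is outside its binding domain → cannot satisfy Principle A.
*Stefan₄* c-commands the anaphor within its binding domain → licit binder.
*Emil₅* does not c-command the anaphor → cannot bind it.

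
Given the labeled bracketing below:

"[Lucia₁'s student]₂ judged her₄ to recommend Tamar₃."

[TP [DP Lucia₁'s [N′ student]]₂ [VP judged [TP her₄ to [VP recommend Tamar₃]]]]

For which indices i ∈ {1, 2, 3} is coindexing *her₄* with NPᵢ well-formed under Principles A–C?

{1}

*her* is a pronoun, so Principle B applies: it must be free in its binding domain.
Binding domain of *her₄*: the matrix TP, whose subject is [Lucia₁'s student]₂.
*Lucia₁* and the pronoun do not c-command one another → neither Principle B nor Principle C is at stake; coindexation permitted.
*[Lucia₁'s student]₂* c-commands the pronoun within its binding domain → coindexation would violate Principle B.
*Tamar₃*: the pronoun c-commands this R-expression → coindexation would violate Principle C on *Tamar₃*.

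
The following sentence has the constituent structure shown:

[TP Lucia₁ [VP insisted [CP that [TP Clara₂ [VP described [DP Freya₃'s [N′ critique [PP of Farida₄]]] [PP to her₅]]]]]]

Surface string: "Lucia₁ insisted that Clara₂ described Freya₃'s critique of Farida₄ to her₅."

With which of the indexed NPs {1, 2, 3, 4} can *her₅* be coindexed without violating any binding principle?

{1, 3, 4}

*her* is a pronoun, so Principle B applies: it must be free in its binding domain.
Binding domain of *her₅*: the embedded TP, whose subject is Clara₂.
*Lucia₁* c-commands the pronoun but from outside its binding domain, and is not c-commanded by it → coindexation permitted.
*Clara₂* c-commands the pronoun within its binding domain → coindexation would violate Principle B.
*Freya₃* and the pronoun do not c-command one another → neither Principle B nor Principle C is at stake; coindexation permitted.
*Farida₄* and the pronoun do not c-command one another → neither Principle B nor Principle C is at stake; coindexation permitted.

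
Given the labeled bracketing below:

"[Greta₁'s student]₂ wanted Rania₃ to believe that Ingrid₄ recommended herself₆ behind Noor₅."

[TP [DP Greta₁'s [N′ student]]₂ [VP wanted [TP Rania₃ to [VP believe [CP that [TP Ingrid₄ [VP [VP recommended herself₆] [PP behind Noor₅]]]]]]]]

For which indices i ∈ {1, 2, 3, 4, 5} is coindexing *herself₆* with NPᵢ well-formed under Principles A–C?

*herself* is an anaphor, so Principle A applies: it must be bound in its binding domain.
Binding domain of *herself₆*: the embedded TP, whose subject is Ingrid₄.
*Greta₁* does not c-command the anaphor → cannot bind it.
*[Greta₁'s student]₂* c-commands the anaphor but is outside its binding domain → cannot satisfy Principle A.
*Rania₃* c-commands the anaphor but is outside its binding domain → cannot satisfy Principle A.
*Ingrid₄* c-commands the anaphor within its binding domain → licit binder.
*Noor₅* does not c-command the anaphor → cannot bind it.

{4}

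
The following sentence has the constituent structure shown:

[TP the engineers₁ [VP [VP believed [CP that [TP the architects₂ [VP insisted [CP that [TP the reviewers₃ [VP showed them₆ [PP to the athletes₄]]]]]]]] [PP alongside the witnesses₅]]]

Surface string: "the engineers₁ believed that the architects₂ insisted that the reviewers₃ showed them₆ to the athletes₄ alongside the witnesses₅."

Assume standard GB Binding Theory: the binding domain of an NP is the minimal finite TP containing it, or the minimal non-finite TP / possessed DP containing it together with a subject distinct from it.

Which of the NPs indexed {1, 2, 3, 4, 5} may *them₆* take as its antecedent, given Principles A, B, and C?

{1, 2, 5}

*them* is a pronoun, so Principle B applies: it must be free in its binding domain.
Binding domain of *them₆*: the embedded TP, whose subject is the reviewers₃.
*the engineers₁* c-commands the pronoun but from outside its binding domain, and is not c-commanded by it → coindexation permitted.
*the architects₂* c-commands the pronoun but from outside its binding domain, and is not c-commanded by it → coindexation permitted.
*the reviewers₃* c-commands the pronoun within its binding domain → coindexation would violate Principle B.
*the athletes₄*: the pronoun c-commands this R-expression → coindexation would violate Principle C on *the athletes₄*.
*the witnesses₅* and the pronoun do not c-command one another → neither Principle B nor Principle C is at stake; coindexation permitted.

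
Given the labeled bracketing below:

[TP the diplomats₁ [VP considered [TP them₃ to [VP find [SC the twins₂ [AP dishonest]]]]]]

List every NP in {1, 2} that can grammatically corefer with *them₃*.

*them* is a pronoun, so Principle B applies: it must be free in its binding domain.
Binding domain of *them₃*: the matrix TP, whose subject is the diplomats₁.
*the diplomats₁* c-commands the pronoun within its binding domain → coindexation would violate Principle B.
*the twins₂*: the pronoun c-commands this R-expression → coindexation would violate Principle C on *the twins₂*.

none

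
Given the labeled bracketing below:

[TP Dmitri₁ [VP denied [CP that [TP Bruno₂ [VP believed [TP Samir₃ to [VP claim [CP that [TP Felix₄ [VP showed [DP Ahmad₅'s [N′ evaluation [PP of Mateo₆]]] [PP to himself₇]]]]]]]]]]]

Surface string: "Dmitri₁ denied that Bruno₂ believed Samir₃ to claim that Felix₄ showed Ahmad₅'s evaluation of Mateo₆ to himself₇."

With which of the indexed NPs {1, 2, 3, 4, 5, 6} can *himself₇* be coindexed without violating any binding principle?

{4}

*himself* is an anaphor, so Principle A applies: it must be bound in its binding domain.
Binding domain of *himself₇*: the embedded TP, whose subject is Felix₄.
*Dmitri₁* c-commands the anaphor but is outside its binding domain → cannot satisfy Principle A.
*Bruno₂* c-commands the anaphor but is outside its binding domain → cannot satisfy Principle A.
*Samir₃* c-commands the anaphor but is outside its binding domain → cannot satisfy Principle A.
*Felix₄* c-commands the anaphor within its binding domain → licit binder.
*Ahmad₅* does not c-command the anaphor → cannot bind it.
*Mateo₆* does not c-command the anaphor → cannot bind it.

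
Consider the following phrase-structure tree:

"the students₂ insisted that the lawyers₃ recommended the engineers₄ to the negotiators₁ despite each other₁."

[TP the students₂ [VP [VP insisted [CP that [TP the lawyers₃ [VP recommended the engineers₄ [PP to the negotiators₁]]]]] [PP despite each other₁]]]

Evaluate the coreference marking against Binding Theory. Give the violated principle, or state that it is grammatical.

Principle A

The two coindexed NPs are *the negotiators₁* and *each other₁*.
*each other₁* is an anaphor. Principle A requires it to be bound within its binding domain — the matrix TP, whose subject is the students₂.
Within that domain it is c-commanded by *the students₂*, which does not share its index.
*the negotiators₁* does not c-command the anaphor at all.
The anaphor is unbound in its domain → Principle A violation.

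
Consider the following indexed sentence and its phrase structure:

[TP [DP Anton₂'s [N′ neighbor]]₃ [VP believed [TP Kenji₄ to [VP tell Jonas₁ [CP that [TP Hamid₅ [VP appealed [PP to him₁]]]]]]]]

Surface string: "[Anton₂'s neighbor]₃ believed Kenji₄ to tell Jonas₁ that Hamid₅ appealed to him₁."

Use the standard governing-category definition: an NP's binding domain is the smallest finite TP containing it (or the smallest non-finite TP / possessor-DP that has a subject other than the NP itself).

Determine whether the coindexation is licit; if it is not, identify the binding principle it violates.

The two coindexed NPs are *Jonas₁* and *him₁*.
*him₁* is a pronoun; its binding domain is the embedded TP, whose subject is Hamid₅. Within that domain it is c-commanded only by *Hamid₅*, which carries a different index — the pronoun is free locally, so Principle B holds.
*Jonas₁* is an R-expression; *him₁* does not c-command it, and no other NP shares its index, so Principle C is satisfied.
All principles are respected.

grammatical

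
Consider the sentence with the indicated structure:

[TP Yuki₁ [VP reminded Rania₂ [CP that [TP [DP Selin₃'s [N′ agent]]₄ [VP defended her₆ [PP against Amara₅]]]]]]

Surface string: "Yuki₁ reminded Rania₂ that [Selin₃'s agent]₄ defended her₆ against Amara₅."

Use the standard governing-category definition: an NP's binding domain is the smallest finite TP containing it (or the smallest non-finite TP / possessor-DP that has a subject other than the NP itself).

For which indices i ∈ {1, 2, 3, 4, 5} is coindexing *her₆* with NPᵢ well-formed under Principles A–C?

*her* is a pronoun, so Principle B applies: it must be free in its binding domain.
Binding domain of *her₆*: the embedded TP, whose subject is [Selin₃'s agent]₄.
*Yuki₁* c-commands the pronoun but from outside its binding domain, and is not c-commanded by it → coindexation permitted.
*Rania₂* c-commands the pronoun but from outside its binding domain, and is not c-commanded by it → coindexation permitted.
*Selin₃* and the pronoun do not c-command one another → neither Principle B nor Principle C is at stake; coindexation permitted.
*[Selin₃'s agent]₄* c-commands the pronoun within its binding domain → coindexation would violate Principle B.
*Amara₅*: the pronoun c-commands this R-expression → coindexation would violate Principle C on *Amara₅*.

{1, 2, 3}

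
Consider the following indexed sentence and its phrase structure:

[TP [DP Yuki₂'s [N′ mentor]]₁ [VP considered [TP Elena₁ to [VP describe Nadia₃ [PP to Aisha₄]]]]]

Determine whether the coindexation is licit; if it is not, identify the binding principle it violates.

The two coindexed NPs are *[Yuki₂'s mentor]₁* and *Elena₁*.
*Elena₁* is an R-expression. Principle C requires it to be free everywhere.
*[Yuki₂'s mentor]₁* c-commands it and carries the same index.
The R-expression is bound → Principle C violation.

Principle C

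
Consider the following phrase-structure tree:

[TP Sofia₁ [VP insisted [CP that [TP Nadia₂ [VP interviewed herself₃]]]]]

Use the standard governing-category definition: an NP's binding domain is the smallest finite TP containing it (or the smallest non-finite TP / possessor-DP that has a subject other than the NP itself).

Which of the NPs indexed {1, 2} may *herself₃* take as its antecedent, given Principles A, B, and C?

*herself* is an anaphor, so Principle A applies: it must be bound in its binding domain.
Binding domain of *herself₃*: the embedded TP, whose subject is Nadia₂.
*Sofia₁* c-commands the anaphor but is outside its binding domain → cannot satisfy Principle A.
*Nadia₂* c-commands the anaphor within its binding domain → licit binder.

{2}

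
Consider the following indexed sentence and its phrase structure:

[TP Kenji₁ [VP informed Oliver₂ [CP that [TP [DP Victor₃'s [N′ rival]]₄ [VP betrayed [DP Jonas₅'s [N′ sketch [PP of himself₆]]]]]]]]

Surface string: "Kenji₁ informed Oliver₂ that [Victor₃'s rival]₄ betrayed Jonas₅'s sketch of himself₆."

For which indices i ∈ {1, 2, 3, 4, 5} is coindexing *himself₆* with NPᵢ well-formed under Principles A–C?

{5}

*himself* is an anaphor, so Principle A applies: it must be bound in its binding domain.
Binding domain of *himself₆*: the possessed DP, whose subject is Jonas₅.
*Kenji₁* c-commands the anaphor but is outside its binding domain → cannot satisfy Principle A.
*Oliver₂* c-commands the anaphor but is outside its binding domain → cannot satisfy Principle A.
*Victor₃* does not c-command the anaphor → cannot bind it.
*[Victor₃'s rival]₄* c-commands the anaphor but is outside its binding domain → cannot satisfy Principle A.
*Jonas₅* c-commands the anaphor within its binding domain → licit binder.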